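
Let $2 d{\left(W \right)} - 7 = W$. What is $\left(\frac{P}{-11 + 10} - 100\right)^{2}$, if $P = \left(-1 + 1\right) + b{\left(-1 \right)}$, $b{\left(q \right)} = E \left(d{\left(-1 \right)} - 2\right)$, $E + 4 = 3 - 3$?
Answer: $9216$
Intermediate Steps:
$d{\left(W \right)} = \frac{7}{2} + \frac{W}{2}$
$E = -4$ ($E = -4 + \left(3 - 3\right) = -4 + 0 = -4$)
$b{\left(q \right)} = -4$ ($b{\left(q \right)} = - 4 \left(\left(\frac{7}{2} + \frac{1}{2} \left(-1\right)\right) - 2\right) = - 4 \left(\left(\frac{7}{2} - \frac{1}{2}\right) - 2\right) = - 4 \left(3 - 2\right) = \left(-4\right) 1 = -4$)
$P = -4$ ($P = \left(-1 + 1\right) - 4 = 0 - 4 = -4$)
$\left(\frac{P}{-11 + 10} - 100\right)^{2} = \left(- \frac{4}{-11 + 10} - 100\right)^{2} = \left(- \frac{4}{-1} - 100\right)^{2} = \left(\left(-4\right) \left(-1\right) - 100\right)^{2} = \left(4 - 100\right)^{2} = \left(-96\right)^{2} = 9216$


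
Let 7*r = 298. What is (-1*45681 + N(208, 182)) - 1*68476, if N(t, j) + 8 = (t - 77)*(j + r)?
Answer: -593223/7 ≈ -84746.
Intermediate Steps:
r = 298/7 (r = (⅐)*298 = 298/7 ≈ 42.571)
N(t, j) = -8 + (-77 + t)*(298/7 + j) (N(t, j) = -8 + (t - 77)*(j + 298/7) = -8 + (-77 + t)*(298/7 + j))
(-1*45681 + N(208, 182)) - 1*68476 = (-1*45681 + (-3286 - 77*182 + (298/7)*208 + 182*208)) - 1*68476 = (-45681 + (-3286 - 14014 + 61984/7 + 37856)) - 68476 = (-45681 + 205876/7) - 68476 = -113891/7 - 68476 = -593223/7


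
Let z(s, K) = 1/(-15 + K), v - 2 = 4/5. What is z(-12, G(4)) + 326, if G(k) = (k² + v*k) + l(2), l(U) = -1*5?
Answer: 11741/36 ≈ 326.14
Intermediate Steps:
l(U) = -5
v = 14/5 (v = 2 + 4/5 = 2 + 4*(⅕) = 2 + ⅘ = 14/5 ≈ 2.8000)
G(k) = -5 + k² + 14*k/5 (G(k) = (k² + 14*k/5) - 5 = -5 + k² + 14*k/5)
z(-12, G(4)) + 326 = 1/(-15 + (-5 + 4² + (14/5)*4)) + 326 = 1/(-15 + (-5 + 16 + 56/5)) + 326 = 1/(-15 + 111/5) + 326 = 1/(36/5) + 326 = 5/36 + 326 = 11741/36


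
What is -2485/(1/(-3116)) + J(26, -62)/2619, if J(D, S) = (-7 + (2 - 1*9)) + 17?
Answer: 6759865981/873 ≈ 7.7433e+6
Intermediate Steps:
J(D, S) = 3 (J(D, S) = (-7 + (2 - 9)) + 17 = (-7 - 7) + 17 = -14 + 17 = 3)
-2485/(1/(-3116)) + J(26, -62)/2619 = -2485/(1/(-3116)) + 3/2619 = -2485/(-1/3116) + 3*(1/2619) = -2485*(-3116) + 1/873 = 7743260 + 1/873 = 6759865981/873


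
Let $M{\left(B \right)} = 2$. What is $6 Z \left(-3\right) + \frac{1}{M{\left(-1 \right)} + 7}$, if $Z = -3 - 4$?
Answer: $\frac{1135}{9} \approx 126.11$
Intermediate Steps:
$Z = -7$ ($Z = -3 - 4 = -7$)
$6 Z \left(-3\right) + \frac{1}{M{\left(-1 \right)} + 7} = 6 \left(\left(-7\right) \left(-3\right)\right) + \frac{1}{2 + 7} = 6 \cdot 21 + \frac{1}{9} = 126 + \frac{1}{9} = \frac{1135}{9}$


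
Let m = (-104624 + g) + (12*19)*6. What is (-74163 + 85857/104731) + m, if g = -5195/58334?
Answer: -1083915298399833/6109378154 ≈ -1.7742e+5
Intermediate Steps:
g = -5195/58334 (g = -5195*1/58334 = -5195/58334 ≈ -0.089056)
m = -6023340699/58334 (m = (-104624 - 5195/58334) + (12*19)*6 = -6103141611/58334 + 228*6 = -6103141611/58334 + 1368 = -6023340699/58334 ≈ -1.0326e+5)
(-74163 + 85857/104731) + m = (-74163 + 85857/104731) - 6023340699/58334 = -7767079296/104731 - 6023340699/58334 = -1083915298399833/6109378154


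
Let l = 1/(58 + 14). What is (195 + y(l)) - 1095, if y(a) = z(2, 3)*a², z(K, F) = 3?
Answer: -1555199/1728 ≈ -900.00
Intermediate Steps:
l = 1/72 ≈ 0.013889
y(a) = 3*a²
(195 + y(l)) - 1095 = (195 + 3*(1/72)²) - 1095 = (195 + 3*(1/5184)) - 1095 = (195 + 1/1728) - 1095 = 336961/1728 - 1095 = -1555199/1728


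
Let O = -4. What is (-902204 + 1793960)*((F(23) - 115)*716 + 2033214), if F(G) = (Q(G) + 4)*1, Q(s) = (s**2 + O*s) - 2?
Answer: 2020003907688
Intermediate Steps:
Q(s) = -2 + s**2 - 4*s (Q(s) = (s**2 - 4*s) - 2 = -2 + s**2 - 4*s)
F(G) = 2 + G**2 - 4*G (F(G) = ((-2 + G**2 - 4*G) + 4)*1 = (2 + G**2 - 4*G)*1 = 2 + G**2 - 4*G)
(-902204 + 1793960)*((F(23) - 115)*716 + 2033214) = (-902204 + 1793960)*(((2 + 23**2 - 4*23) - 115)*716 + 2033214) = 891756*(((2 + 529 - 92) - 115)*716 + 2033214) = 891756*((439 - 115)*716 + 2033214) = 891756*(324*716 + 2033214) = 891756*(231984 + 2033214) = 891756*2265198 = 2020003907688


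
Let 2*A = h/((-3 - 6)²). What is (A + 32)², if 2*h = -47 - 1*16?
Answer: 1311025/1296 ≈ 1011.6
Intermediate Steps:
h = -63/2 (h = (-47 - 1*16)/2 = (-47 - 16)/2 = (½)*(-63) = -63/2 ≈ -31.500)
A = -7/36 (A = (-63/(2*(-3 - 6)²))/2 = (-63/(2*((-9)²)))/2 = (-63/2/81)/2 = (-63/2*1/81)/2 = (½)*(-7/18) = -7/36 ≈ -0.19444)
(A + 32)² = (-7/36 + 32)² = (1145/36)² = 1311025/1296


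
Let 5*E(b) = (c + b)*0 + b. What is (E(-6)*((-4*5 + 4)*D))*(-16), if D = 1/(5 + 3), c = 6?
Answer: -192/5 ≈ -38.400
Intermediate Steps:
D = 1/8 ≈ 0.12500
E(b) = b/5 (E(b) = ((6 + b)*0 + b)/5 = (0 + b)/5 = b/5)
(E(-6)*((-4*5 + 4)*D))*(-16) = (((1/5)*(-6))*((-4*5 + 4)*(1/8)))*(-16) = -6*(-20 + 4)/(5*8)*(-16) = -(-96)/(5*8)*(-16) = -6/5*(-2)*(-16) = (12/5)*(-16) = -192/5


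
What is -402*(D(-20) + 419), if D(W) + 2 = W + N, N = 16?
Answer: -166026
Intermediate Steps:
D(W) = 14 + W (D(W) = -2 + (W + 16) = -2 + (16 + W) = 14 + W)
-402*(D(-20) + 419) = -402*((14 - 20) + 419) = -402*(-6 + 419) = -402*413 = -166026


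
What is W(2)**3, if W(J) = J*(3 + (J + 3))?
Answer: 4096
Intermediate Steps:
W(J) = J*(6 + J) (W(J) = J*(3 + (3 + J)) = J*(6 + J))
W(2)**3 = (2*(6 + 2))**3 = (2*8)**3 = 16**3 = 4096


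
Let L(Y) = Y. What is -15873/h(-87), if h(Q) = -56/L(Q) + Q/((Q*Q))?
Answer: -125541/5 ≈ -25108.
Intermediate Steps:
h(Q) = -55/Q (h(Q) = -56/Q + Q/((Q*Q)) = -56/Q + Q/(Q**2) = -56/Q + Q/Q**2 = -56/Q + 1/Q = -55/Q)
-15873/h(-87) = -15873/((-55/(-87))) = -15873/((-55*(-1/87))) = -15873/55/87 = -15873*87/55 = -125541/5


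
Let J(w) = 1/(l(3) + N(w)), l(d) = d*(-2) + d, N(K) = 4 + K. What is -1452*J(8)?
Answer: -484/3 ≈ -161.33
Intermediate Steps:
l(d) = -d (l(d) = -2*d + d = -d)
J(w) = 1/(1 + w) (J(w) = 1/(-1*3 + (4 + w)) = 1/(-3 + (4 + w)) = 1/(1 + w))
-1452*J(8) = -1452/(1 + 8) = -1452/9 = -1452*⅑ = -484/3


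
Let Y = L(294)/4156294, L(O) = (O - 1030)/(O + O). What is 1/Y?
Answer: -305487609/92 ≈ -3.3205e+6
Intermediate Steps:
L(O) = (-1030 + O)/(2*O) (L(O) = (-1030 + O)/((2*O)) = (-1030 + O)*(1/(2*O)) = (-1030 + O)/(2*O))
Y = -92/305487609 (Y = ((1/2)*(-1030 + 294)/294)/4156294 = ((1/2)*(1/294)*(-736))*(1/4156294) = -184/147*1/4156294 = -92/305487609 ≈ -3.0116e-7)
1/Y = 1/(-92/305487609) = -305487609/92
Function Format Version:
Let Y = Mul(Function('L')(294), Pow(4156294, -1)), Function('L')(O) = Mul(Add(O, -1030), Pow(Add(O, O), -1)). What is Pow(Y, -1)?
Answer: Rational(-305487609, 92) ≈ -3.3205e+6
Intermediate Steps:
Function('L')(O) = Mul(Rational(1, 2), Pow(O, -1), Add(-1030, O)) (Function('L')(O) = Mul(Add(-1030, O), Pow(Mul(2, O), -1)) = Mul(Add(-1030, O), Mul(Rational(1, 2), Pow(O, -1))) = Mul(Rational(1, 2), Pow(O, -1), Add(-1030, O)))
Y = Rational(-92, 305487609) (Y = Mul(Mul(Rational(1, 2), Pow(294, -1), Add(-1030, 294)), Pow(4156294, -1)) = Mul(Mul(Rational(1, 2), Rational(1, 294), -736), Rational(1, 4156294)) = Mul(Rational(-184, 147), Rational(1, 4156294)) = Rational(-92, 305487609) ≈ -3.0116e-7)
Pow(Y, -1) = Pow(Rational(-92, 305487609), -1) = Rational(-305487609, 92)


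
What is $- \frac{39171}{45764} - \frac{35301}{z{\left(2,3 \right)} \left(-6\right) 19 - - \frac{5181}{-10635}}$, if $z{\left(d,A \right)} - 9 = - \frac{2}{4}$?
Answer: $\frac{199727728611}{5617256416} \approx 35.556$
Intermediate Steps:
$z{\left(d,A \right)} = \frac{17}{2}$ ($z{\left(d,A \right)} = 9 - \frac{2}{4} = 9 - \frac{1}{2} = \frac{17}{2}$)
$- \frac{39171}{45764} - \frac{35301}{z{\left(2,3 \right)} \left(-6\right) 19 - - \frac{5181}{-10635}} = - \frac{39171}{45764} - \frac{35301}{\frac{17}{2} \left(-6\right) 19 - - \frac{5181}{-10635}} = \left(-39171\right) \frac{1}{45764} - \frac{35301}{\left(-51\right) 19 - \left(-5181\right) \left(- \frac{1}{10635}\right)} = - \frac{39171}{45764} - \frac{35301}{-969 - \frac{1727}{3545}} = - \frac{39171}{45764} - \frac{35301}{- \frac{3436832}{3545}} = - \frac{39171}{45764} - - \frac{17877435}{490976} = - \frac{39171}{45764} + \frac{17877435}{490976} = \frac{199727728611}{5617256416}$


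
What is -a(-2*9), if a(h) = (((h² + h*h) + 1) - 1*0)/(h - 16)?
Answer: 649/34 ≈ 19.088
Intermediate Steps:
a(h) = (1 + 2*h²)/(-16 + h) (a(h) = (((h² + h²) + 1) + 0)/(-16 + h) = ((2*h² + 1) + 0)/(-16 + h) = ((1 + 2*h²) + 0)/(-16 + h) = (1 + 2*h²)/(-16 + h))
-a(-2*9) = -(1 + 2*(-2*9)²)/(-16 - 2*9) = -(1 + 2*(-18)²)/(-16 - 18) = -(1 + 2*324)/(-34) = -(-1)*(1 + 648)/34 = -(-1)*649/34 = -1*(-649/34) = 649/34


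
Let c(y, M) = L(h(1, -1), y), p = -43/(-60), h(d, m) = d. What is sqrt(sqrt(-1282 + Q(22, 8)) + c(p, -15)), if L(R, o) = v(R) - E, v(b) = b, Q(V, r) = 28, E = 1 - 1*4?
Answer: sqrt(4 + I*sqrt(1254)) ≈ 4.4518 + 3.9773*I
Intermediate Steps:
E = -3 (E = 1 - 4 = -3)
L(R, o) = 3 + R (L(R, o) = R - 1*(-3) = R + 3 = 3 + R)
p = 43/60 (p = -43*(-1/60) = 43/60 ≈ 0.71667)
c(y, M) = 4 (c(y, M) = 3 + 1 = 4)
sqrt(sqrt(-1282 + Q(22, 8)) + c(p, -15)) = sqrt(sqrt(-1282 + 28) + 4) = sqrt(sqrt(-1254) + 4) = sqrt(I*sqrt(1254) + 4) = sqrt(4 + I*sqrt(1254))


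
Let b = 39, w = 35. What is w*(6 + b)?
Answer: 1575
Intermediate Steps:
w*(6 + b) = 35*(6 + 39) = 35*45 = 1575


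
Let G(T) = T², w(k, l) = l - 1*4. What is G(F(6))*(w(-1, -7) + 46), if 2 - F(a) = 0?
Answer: 140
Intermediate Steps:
F(a) = 2 (F(a) = 2 - 1*0 = 2 + 0 = 2)
w(k, l) = -4 + l (w(k, l) = l - 4 = -4 + l)
G(F(6))*(w(-1, -7) + 46) = 2²*((-4 - 7) + 46) = 4*(-11 + 46) = 4*35 = 140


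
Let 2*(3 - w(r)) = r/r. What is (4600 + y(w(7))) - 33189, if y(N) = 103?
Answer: -28486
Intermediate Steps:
w(r) = 5/2 (w(r) = 3 - r/(2*r) = 3 - ½*1 = 3 - ½ = 5/2)
(4600 + y(w(7))) - 33189 = (4600 + 103) - 33189 = 4703 - 33189 = -28486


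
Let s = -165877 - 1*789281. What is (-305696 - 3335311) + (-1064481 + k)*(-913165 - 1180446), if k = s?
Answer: 4228334785422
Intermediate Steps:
s = -955158 (s = -165877 - 789281 = -955158)
k = -955158
(-305696 - 3335311) + (-1064481 + k)*(-913165 - 1180446) = (-305696 - 3335311) + (-1064481 - 955158)*(-913165 - 1180446) = -3641007 - 2019639*(-2093611) = -3641007 + 4228338426429 = 4228334785422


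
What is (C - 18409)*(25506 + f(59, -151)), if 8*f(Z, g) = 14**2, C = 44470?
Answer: 1330700721/2 ≈ 6.6535e+8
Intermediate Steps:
f(Z, g) = 49/2 (f(Z, g) = (1/8)*14**2 = (1/8)*196 = 49/2)
(C - 18409)*(25506 + f(59, -151)) = (44470 - 18409)*(25506 + 49/2) = 26061*(51061/2) = 1330700721/2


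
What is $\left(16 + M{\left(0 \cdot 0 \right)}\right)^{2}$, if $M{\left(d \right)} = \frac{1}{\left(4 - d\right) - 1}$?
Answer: $\frac{2401}{9} \approx 266.78$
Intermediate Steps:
$M{\left(d \right)} = \frac{1}{3 - d}$
$\left(16 + M{\left(0 \cdot 0 \right)}\right)^{2} = \left(16 - \frac{1}{-3 + 0 \cdot 0}\right)^{2} = \left(16 - \frac{1}{-3 + 0}\right)^{2} = \left(16 - \frac{1}{-3}\right)^{2} = \left(16 - - \frac{1}{3}\right)^{2} = \left(16 + \frac{1}{3}\right)^{2} = \left(\frac{49}{3}\right)^{2} = \frac{2401}{9}$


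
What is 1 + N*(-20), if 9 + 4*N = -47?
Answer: 281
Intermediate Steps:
N = -14 (N = -9/4 + (¼)*(-47) = -9/4 - 47/4 = -14)
1 + N*(-20) = 1 - 14*(-20) = 1 + 280 = 281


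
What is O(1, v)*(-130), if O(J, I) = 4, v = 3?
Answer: -520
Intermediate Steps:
O(1, v)*(-130) = 4*(-130) = -520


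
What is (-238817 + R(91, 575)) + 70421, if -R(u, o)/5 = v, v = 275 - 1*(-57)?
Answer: -170056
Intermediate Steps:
v = 332 (v = 275 + 57 = 332)
R(u, o) = -1660 (R(u, o) = -5*332 = -1660)
(-238817 + R(91, 575)) + 70421 = (-238817 - 1660) + 70421 = -240477 + 70421 = -170056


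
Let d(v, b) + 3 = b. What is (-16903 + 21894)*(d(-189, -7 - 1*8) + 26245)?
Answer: 130898957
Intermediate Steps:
d(v, b) = -3 + b
(-16903 + 21894)*(d(-189, -7 - 1*8) + 26245) = (-16903 + 21894)*((-3 + (-7 - 1*8)) + 26245) = 4991*((-3 + (-7 - 8)) + 26245) = 4991*((-3 - 15) + 26245) = 4991*(-18 + 26245) = 4991*26227 = 130898957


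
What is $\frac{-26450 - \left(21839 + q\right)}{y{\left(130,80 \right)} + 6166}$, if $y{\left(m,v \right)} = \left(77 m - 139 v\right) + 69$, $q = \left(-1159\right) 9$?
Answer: $- \frac{37858}{5125} \approx -7.3869$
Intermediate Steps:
$q = -10431$
$y{\left(m,v \right)} = 69 - 139 v + 77 m$ ($y{\left(m,v \right)} = \left(- 139 v + 77 m\right) + 69 = 69 - 139 v + 77 m$)
$\frac{-26450 - \left(21839 + q\right)}{y{\left(130,80 \right)} + 6166} = \frac{-26450 - 11408}{\left(69 - 11120 + 77 \cdot 130\right) + 6166} = \frac{-26450 + \left(-21839 + 10431\right)}{\left(69 - 11120 + 10010\right) + 6166} = \frac{-26450 - 11408}{-1041 + 6166} = - \frac{37858}{5125}$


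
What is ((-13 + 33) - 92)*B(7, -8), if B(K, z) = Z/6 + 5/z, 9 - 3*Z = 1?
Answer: 13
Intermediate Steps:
Z = 8/3 (Z = 3 - ⅓*1 = 3 - ⅓ = 8/3 ≈ 2.6667)
B(K, z) = 4/9 + 5/z (B(K, z) = (8/3)/6 + 5/z = (8/3)*(⅙) + 5/z = 4/9 + 5/z)
((-13 + 33) - 92)*B(7, -8) = ((-13 + 33) - 92)*(4/9 + 5/(-8)) = (20 - 92)*(4/9 + 5*(-⅛)) = -72*(4/9 - 5/8) = -72*(-13/72) = 13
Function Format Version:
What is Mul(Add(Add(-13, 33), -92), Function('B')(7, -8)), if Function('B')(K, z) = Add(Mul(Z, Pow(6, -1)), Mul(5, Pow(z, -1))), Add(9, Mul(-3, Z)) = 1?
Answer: 13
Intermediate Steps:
Z = Rational(8, 3) (Z = Add(3, Mul(Rational(-1, 3), 1)) = Add(3, Rational(-1, 3)) = Rational(8, 3) ≈ 2.6667)
Function('B')(K, z) = Add(Rational(4, 9), Mul(5, Pow(z, -1))) (Function('B')(K, z) = Add(Mul(Rational(8, 3), Pow(6, -1)), Mul(5, Pow(z, -1))) = Add(Mul(Rational(8, 3), Rational(1, 6)), Mul(5, Pow(z, -1))) = Add(Rational(4, 9), Mul(5, Pow(z, -1))))
Mul(Add(Add(-13, 33), -92), Function('B')(7, -8)) = Mul(Add(Add(-13, 33), -92), Add(Rational(4, 9), Mul(5, Pow(-8, -1)))) = Mul(Add(20, -92), Add(Rational(4, 9), Mul(5, Rational(-1, 8)))) = Mul(-72, Add(Rational(4, 9), Rational(-5, 8))) = Mul(-72, Rational(-13, 72)) = 13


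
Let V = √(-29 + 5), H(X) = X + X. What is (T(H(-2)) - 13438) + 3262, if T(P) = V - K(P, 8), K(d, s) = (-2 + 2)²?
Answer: -10176 + 2*I*√6 ≈ -10176.0 + 4.899*I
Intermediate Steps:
K(d, s) = 0 (K(d, s) = 0² = 0)
H(X) = 2*X
V = 2*I*√6 (V = √(-24) = 2*I*√6 ≈ 4.899*I)
T(P) = 2*I*√6 (T(P) = 2*I*√6 - 1*0 = 2*I*√6 + 0 = 2*I*√6)
(T(H(-2)) - 13438) + 3262 = (2*I*√6 - 13438) + 3262 = (-13438 + 2*I*√6) + 3262 = -10176 + 2*I*√6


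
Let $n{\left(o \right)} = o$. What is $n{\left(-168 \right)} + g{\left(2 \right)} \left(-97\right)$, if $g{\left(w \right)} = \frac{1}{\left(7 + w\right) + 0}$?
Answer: $- \frac{1609}{9} \approx -178.78$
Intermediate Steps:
$g{\left(w \right)} = \frac{1}{7 + w}$
$n{\left(-168 \right)} + g{\left(2 \right)} \left(-97\right) = -168 + \frac{1}{7 + 2} \left(-97\right) = -168 + \frac{1}{9} \left(-97\right) = -168 - \frac{97}{9} = - \frac{1609}{9}$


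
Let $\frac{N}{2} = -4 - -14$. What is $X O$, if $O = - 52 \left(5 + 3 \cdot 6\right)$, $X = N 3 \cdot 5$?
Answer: $-358800$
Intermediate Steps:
$N = 20$ ($N = 2 \left(-4 - -14\right) = 2 \left(-4 + 14\right) = 2 \cdot 10 = 20$)
$X = 300$ ($X = 20 \cdot 3 \cdot 5 = 20 \cdot 15 = 300$)
$O = -1196$ ($O = - 52 \left(5 + 18\right) = \left(-52\right) 23 = -1196$)
$X O = 300 \left(-1196\right) = -358800$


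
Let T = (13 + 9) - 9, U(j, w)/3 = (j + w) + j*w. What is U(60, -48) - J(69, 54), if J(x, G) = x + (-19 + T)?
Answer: -8667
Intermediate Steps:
U(j, w) = 3*j + 3*w + 3*j*w (U(j, w) = 3*((j + w) + j*w) = 3*(j + w + j*w) = 3*j + 3*w + 3*j*w)
T = 13 (T = 22 - 9 = 13)
J(x, G) = -6 + x (J(x, G) = x + (-19 + 13) = x - 6 = -6 + x)
U(60, -48) - J(69, 54) = (3*60 + 3*(-48) + 3*60*(-48)) - (-6 + 69) = (180 - 144 - 8640) - 1*63 = -8604 - 63 = -8667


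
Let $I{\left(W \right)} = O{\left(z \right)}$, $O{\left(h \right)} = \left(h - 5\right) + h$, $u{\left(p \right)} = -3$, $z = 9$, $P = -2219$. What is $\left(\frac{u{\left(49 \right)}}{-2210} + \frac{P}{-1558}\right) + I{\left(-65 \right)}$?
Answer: $\frac{12417501}{860795} \approx 14.426$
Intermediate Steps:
$O{\left(h \right)} = -5 + 2 h$ ($O{\left(h \right)} = \left(-5 + h\right) + h = -5 + 2 h$)
$I{\left(W \right)} = 13$ ($I{\left(W \right)} = -5 + 2 \cdot 9 = -5 + 18 = 13$)
$\left(\frac{u{\left(49 \right)}}{-2210} + \frac{P}{-1558}\right) + I{\left(-65 \right)} = \left(- \frac{3}{-2210} - \frac{2219}{-1558}\right) + 13 = \left(\left(-3\right) \left(- \frac{1}{2210}\right) - - \frac{2219}{1558}\right) + 13 = \left(\frac{3}{2210} + \frac{2219}{1558}\right) + 13 = \frac{1227166}{860795} + 13 = \frac{12417501}{860795}$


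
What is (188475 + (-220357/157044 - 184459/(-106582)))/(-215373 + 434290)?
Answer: 2981769395659/3463371144492 ≈ 0.86094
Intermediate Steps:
(188475 + (-220357/157044 - 184459/(-106582)))/(-215373 + 434290) = (188475 + (-220357*1/157044 - 184459*(-1/106582)))/218917 = (188475 + (-220357/157044 + 184459/106582))*(1/218917) = (188475 + 5181559/15820476)*(1/218917) = (2981769395659/15820476)*(1/218917) = 2981769395659/3463371144492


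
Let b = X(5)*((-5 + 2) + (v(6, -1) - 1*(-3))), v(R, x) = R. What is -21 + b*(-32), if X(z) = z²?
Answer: -4821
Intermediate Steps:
b = 150 (b = 5²*((-5 + 2) + (6 - 1*(-3))) = 25*(-3 + (6 + 3)) = 25*(-3 + 9) = 25*6 = 150)
-21 + b*(-32) = -21 + 150*(-32) = -21 - 4800 = -4821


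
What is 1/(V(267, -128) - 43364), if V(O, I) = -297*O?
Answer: -1/122663 ≈ -8.1524e-6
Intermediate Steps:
1/(V(267, -128) - 43364) = 1/(-297*267 - 43364) = 1/(-79299 - 43364) = 1/(-122663) = -1/122663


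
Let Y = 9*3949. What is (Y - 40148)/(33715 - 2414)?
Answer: -4607/31301 ≈ -0.14718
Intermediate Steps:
Y = 35541
(Y - 40148)/(33715 - 2414) = (35541 - 40148)/(33715 - 2414) = -4607/31301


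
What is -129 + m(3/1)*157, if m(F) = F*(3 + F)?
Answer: 2697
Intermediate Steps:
-129 + m(3/1)*157 = -129 + ((3/1)*(3 + 3/1))*157 = -129 + ((3*1)*(3 + 3*1))*157 = -129 + (3*(3 + 3))*157 = -129 + (3*6)*157 = -129 + 18*157 = -129 + 2826 = 2697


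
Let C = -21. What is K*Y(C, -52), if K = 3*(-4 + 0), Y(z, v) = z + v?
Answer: 876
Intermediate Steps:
Y(z, v) = v + z
K = -12 (K = 3*(-4) = -12)
K*Y(C, -52) = -12*(-52 - 21) = -12*(-73) = 876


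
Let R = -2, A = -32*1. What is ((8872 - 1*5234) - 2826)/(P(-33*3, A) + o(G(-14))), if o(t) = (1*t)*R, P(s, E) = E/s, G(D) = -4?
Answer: 20097/206 ≈ 97.558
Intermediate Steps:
A = -32
o(t) = -2*t (o(t) = (1*t)*(-2) = t*(-2) = -2*t)
((8872 - 1*5234) - 2826)/(P(-33*3, A) + o(G(-14))) = ((8872 - 1*5234) - 2826)/(-32/((-33*3)) - 2*(-4)) = ((8872 - 5234) - 2826)/(-32/(-99) + 8) = (3638 - 2826)/(-32*(-1/99) + 8) = 812/(32/99 + 8) = 812/(824/99) = 812*(99/824) = 20097/206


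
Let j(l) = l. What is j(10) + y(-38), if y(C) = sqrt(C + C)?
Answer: 10 + 2*I*sqrt(19) ≈ 10.0 + 8.7178*I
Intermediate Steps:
y(C) = sqrt(2)*sqrt(C) (y(C) = sqrt(2*C) = sqrt(2)*sqrt(C))
j(10) + y(-38) = 10 + sqrt(2)*sqrt(-38) = 10 + sqrt(2)*(I*sqrt(38)) = 10 + 2*I*sqrt(19)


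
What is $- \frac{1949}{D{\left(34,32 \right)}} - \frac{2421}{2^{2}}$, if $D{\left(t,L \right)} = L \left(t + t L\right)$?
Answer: $- \frac{21732845}{35904} \approx -605.3$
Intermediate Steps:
$D{\left(t,L \right)} = L \left(t + L t\right)$
$- \frac{1949}{D{\left(34,32 \right)}} - \frac{2421}{2^{2}} = - \frac{1949}{32 \cdot 34 \left(1 + 32\right)} - \frac{2421}{2^{2}} = - \frac{1949}{32 \cdot 34 \cdot 33} - \frac{2421}{4} = - \frac{1949}{35904} - \frac{2421}{4} = - \frac{21732845}{35904}$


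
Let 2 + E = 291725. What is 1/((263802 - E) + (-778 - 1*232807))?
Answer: -1/261506 ≈ -3.8240e-6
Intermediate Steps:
E = 291723 (E = -2 + 291725 = 291723)
1/((263802 - E) + (-778 - 1*232807)) = 1/((263802 - 1*291723) + (-778 - 1*232807)) = 1/((263802 - 291723) + (-778 - 232807)) = 1/(-27921 - 233585) = 1/(-261506) = -1/261506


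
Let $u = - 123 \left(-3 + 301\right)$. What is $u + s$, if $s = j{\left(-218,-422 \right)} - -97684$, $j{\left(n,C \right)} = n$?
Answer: $60812$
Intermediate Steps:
$s = 97466$ ($s = -218 - -97684 = -218 + 97684 = 97466$)
$u = -36654$ ($u = \left(-123\right) 298 = -36654$)
$u + s = -36654 + 97466 = 60812$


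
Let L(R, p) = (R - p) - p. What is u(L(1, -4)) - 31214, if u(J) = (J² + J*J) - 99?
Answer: -31151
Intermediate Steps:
L(R, p) = R - 2*p
u(J) = -99 + 2*J² (u(J) = (J² + J²) - 99 = 2*J² - 99 = -99 + 2*J²)
u(L(1, -4)) - 31214 = (-99 + 2*(1 - 2*(-4))²) - 31214 = (-99 + 2*(1 + 8)²) - 31214 = (-99 + 2*9²) - 31214 = (-99 + 2*81) - 31214 = (-99 + 162) - 31214 = 63 - 31214 = -31151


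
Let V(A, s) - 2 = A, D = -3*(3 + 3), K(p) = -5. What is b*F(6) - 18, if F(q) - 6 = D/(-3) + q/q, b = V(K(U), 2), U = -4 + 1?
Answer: -57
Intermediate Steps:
U = -3
D = -18 (D = -3*6 = -18)
V(A, s) = 2 + A
b = -3 (b = 2 - 5 = -3)
F(q) = 13 (F(q) = 6 + (-18/(-3) + q/q) = 6 + (-18*(-1/3) + 1) = 6 + (6 + 1) = 6 + 7 = 13)
b*F(6) - 18 = -3*13 - 18 = -39 - 18 = -57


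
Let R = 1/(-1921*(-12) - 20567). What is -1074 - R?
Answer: -2668891/2485 ≈ -1074.0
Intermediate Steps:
R = 1/2485 (R = 1/(23052 - 20567) = 1/2485 ≈ 0.00040241)
-1074 - R = -1074 - 1*1/2485 = -1074 - 1/2485 = -2668891/2485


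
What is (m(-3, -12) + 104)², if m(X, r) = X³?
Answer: 5929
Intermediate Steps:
(m(-3, -12) + 104)² = ((-3)³ + 104)² = (-27 + 104)² = 77² = 5929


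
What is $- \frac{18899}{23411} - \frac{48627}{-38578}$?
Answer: $\frac{409321075}{903149558} \approx 0.45322$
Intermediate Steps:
$- \frac{18899}{23411} - \frac{48627}{-38578} = \left(-18899\right) \frac{1}{23411} - - \frac{48627}{38578} = - \frac{18899}{23411} + \frac{48627}{38578} = \frac{409321075}{903149558}$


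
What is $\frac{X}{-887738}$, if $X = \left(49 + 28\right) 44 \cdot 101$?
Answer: $- \frac{171094}{443869} \approx -0.38546$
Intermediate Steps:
$X = 342188$ ($X = 77 \cdot 44 \cdot 101 = 3388 \cdot 101 = 342188$)
$\frac{X}{-887738} = \frac{342188}{-887738} = 342188 \left(- \frac{1}{887738}\right) = - \frac{171094}{443869}$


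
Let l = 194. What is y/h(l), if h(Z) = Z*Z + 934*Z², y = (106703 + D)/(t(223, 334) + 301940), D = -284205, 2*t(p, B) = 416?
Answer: -88751/5316242694840 ≈ -1.6694e-8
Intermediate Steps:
t(p, B) = 208 (t(p, B) = (½)*416 = 208)
y = -88751/151074 (y = (106703 - 284205)/(208 + 301940) = -177502/302148 = -177502*1/302148 = -88751/151074 ≈ -0.58747)
h(Z) = 935*Z² (h(Z) = Z² + 934*Z² = 935*Z²)
y/h(l) = -88751/(151074*(935*194²)) = -88751/(151074*(935*37636)) = -88751/151074/35189660 = -88751/151074*1/35189660 = -88751/5316242694840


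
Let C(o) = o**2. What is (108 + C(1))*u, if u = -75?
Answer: -8175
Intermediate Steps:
(108 + C(1))*u = (108 + 1**2)*(-75) = (108 + 1)*(-75) = 109*(-75) = -8175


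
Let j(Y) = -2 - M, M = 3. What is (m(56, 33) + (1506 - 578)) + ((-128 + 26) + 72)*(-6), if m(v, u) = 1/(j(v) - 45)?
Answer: 55399/50 ≈ 1108.0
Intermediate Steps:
j(Y) = -5 (j(Y) = -2 - 1*3 = -2 - 3 = -5)
m(v, u) = -1/50 (m(v, u) = 1/(-5 - 45) = 1/(-50) = -1/50)
(m(56, 33) + (1506 - 578)) + ((-128 + 26) + 72)*(-6) = (-1/50 + (1506 - 578)) + ((-128 + 26) + 72)*(-6) = (-1/50 + 928) + (-102 + 72)*(-6) = 46399/50 - 30*(-6) = 46399/50 + 180 = 55399/50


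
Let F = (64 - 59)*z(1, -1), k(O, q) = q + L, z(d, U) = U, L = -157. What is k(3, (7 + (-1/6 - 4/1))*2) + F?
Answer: -469/3 ≈ -156.33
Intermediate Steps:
k(O, q) = -157 + q (k(O, q) = q - 157 = -157 + q)
F = -5 (F = (64 - 59)*(-1) = 5*(-1) = -5)
k(3, (7 + (-1/6 - 4/1))*2) + F = (-157 + (7 + (-1/6 - 4/1))*2) - 5 = (-157 + (7 + (-1*1/6 - 4*1))*2) - 5 = (-157 + (7 + (-1/6 - 4))*2) - 5 = (-157 + (7 - 25/6)*2) - 5 = (-157 + (17/6)*2) - 5 = (-157 + 17/3) - 5 = -454/3 - 5 = -469/3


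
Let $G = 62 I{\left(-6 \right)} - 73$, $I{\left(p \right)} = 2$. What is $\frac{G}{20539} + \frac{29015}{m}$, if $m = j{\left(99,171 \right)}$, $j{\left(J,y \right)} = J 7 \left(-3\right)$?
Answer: $- \frac{85119008}{6100083} \approx -13.954$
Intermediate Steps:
$j{\left(J,y \right)} = - 21 J$ ($j{\left(J,y \right)} = 7 J \left(-3\right) = - 21 J$)
$m = -2079$ ($m = \left(-21\right) 99 = -2079$)
$G = 51$ ($G = 62 \cdot 2 - 73 = 124 - 73 = 51$)
$\frac{G}{20539} + \frac{29015}{m} = \frac{51}{20539} + \frac{29015}{-2079} = 51 \cdot \frac{1}{20539} + 29015 \left(- \frac{1}{2079}\right) = \frac{51}{20539} - \frac{4145}{297} = - \frac{85119008}{6100083}$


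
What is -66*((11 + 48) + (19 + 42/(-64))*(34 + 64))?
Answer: -980331/8 ≈ -1.2254e+5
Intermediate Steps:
-66*((11 + 48) + (19 + 42/(-64))*(34 + 64)) = -66*(59 + (19 + 42*(-1/64))*98) = -66*(59 + (19 - 21/32)*98) = -66*(59 + (587/32)*98) = -66*(59 + 28763/16) = -66*29707/16 = -980331/8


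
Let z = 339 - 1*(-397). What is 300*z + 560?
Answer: 221360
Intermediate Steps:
z = 736 (z = 339 + 397 = 736)
300*z + 560 = 300*736 + 560 = 220800 + 560 = 221360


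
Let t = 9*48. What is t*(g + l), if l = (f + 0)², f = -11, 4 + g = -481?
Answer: -157248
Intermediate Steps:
g = -485 (g = -4 - 481 = -485)
t = 432
l = 121 (l = (-11 + 0)² = (-11)² = 121)
t*(g + l) = 432*(-485 + 121) = 432*(-364) = -157248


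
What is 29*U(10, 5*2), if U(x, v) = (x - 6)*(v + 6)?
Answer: 1856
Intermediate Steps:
U(x, v) = (-6 + x)*(6 + v)
29*U(10, 5*2) = 29*(-36 - 30*2 + 6*10 + (5*2)*10) = 29*(-36 - 6*10 + 60 + 10*10) = 29*(-36 - 60 + 60 + 100) = 29*64 = 1856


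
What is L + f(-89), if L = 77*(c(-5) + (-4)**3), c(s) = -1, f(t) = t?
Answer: -5094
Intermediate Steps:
L = -5005 (L = 77*(-1 + (-4)**3) = 77*(-1 - 64) = 77*(-65) = -5005)
L + f(-89) = -5005 - 89 = -5094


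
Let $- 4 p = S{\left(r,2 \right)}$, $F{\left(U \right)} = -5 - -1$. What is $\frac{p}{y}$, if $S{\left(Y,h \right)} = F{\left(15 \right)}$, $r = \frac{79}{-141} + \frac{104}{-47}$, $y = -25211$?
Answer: $- \frac{1}{25211} \approx -3.9665 \cdot 10^{-5}$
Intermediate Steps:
$r = - \frac{391}{141}$ ($r = 79 \left(- \frac{1}{141}\right) + 104 \left(- \frac{1}{47}\right) = - \frac{79}{141} - \frac{104}{47} = - \frac{391}{141} \approx -2.773$)
$F{\left(U \right)} = -4$ ($F{\left(U \right)} = -5 + 1 = -4$)
$S{\left(Y,h \right)} = -4$
$p = 1$ ($p = \left(- \frac{1}{4}\right) \left(-4\right) = 1$)
$\frac{p}{y} = 1 \frac{1}{-25211} = 1 \left(- \frac{1}{25211}\right) = - \frac{1}{25211}$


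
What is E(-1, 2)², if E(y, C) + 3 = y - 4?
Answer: 64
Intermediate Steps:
E(y, C) = -7 + y (E(y, C) = -3 + (y - 4) = -3 + (-4 + y) = -7 + y)
E(-1, 2)² = (-7 - 1)² = (-8)² = 64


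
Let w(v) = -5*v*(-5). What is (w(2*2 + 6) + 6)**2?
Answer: 65536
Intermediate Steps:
w(v) = 25*v
(w(2*2 + 6) + 6)**2 = (25*(2*2 + 6) + 6)**2 = (25*(4 + 6) + 6)**2 = (25*10 + 6)**2 = (250 + 6)**2 = 256**2 = 65536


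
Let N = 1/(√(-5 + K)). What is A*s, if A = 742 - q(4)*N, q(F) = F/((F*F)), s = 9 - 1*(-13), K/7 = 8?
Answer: 16324 - 11*√51/102 ≈ 16323.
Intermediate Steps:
K = 56 (K = 7*8 = 56)
s = 22 (s = 9 + 13 = 22)
N = √51/51 (N = 1/(√(-5 + 56)) = 1/(√51) = √51/51 ≈ 0.14003)
q(F) = 1/F (q(F) = F/(F²) = F/F² = 1/F)
A = 742 - √51/204 (A = 742 - √51/51/4 = 742 - √51/204 ≈ 741.96)
A*s = (742 - √51/204)*22 = 16324 - 11*√51/102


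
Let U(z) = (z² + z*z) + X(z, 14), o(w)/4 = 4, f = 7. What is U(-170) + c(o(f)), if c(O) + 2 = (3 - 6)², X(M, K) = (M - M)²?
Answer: 57807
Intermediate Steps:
o(w) = 16 (o(w) = 4*4 = 16)
X(M, K) = 0 (X(M, K) = 0² = 0)
c(O) = 7 (c(O) = -2 + (3 - 6)² = -2 + (-3)² = -2 + 9 = 7)
U(z) = 2*z² (U(z) = (z² + z*z) + 0 = (z² + z²) + 0 = 2*z² + 0 = 2*z²)
U(-170) + c(o(f)) = 2*(-170)² + 7 = 2*28900 + 7 = 57800 + 7 = 57807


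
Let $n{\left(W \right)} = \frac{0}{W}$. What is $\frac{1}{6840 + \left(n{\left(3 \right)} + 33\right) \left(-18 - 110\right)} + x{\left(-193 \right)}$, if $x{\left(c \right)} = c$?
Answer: $- \frac{504887}{2616} \approx -193.0$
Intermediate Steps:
$n{\left(W \right)} = 0$
$\frac{1}{6840 + \left(n{\left(3 \right)} + 33\right) \left(-18 - 110\right)} + x{\left(-193 \right)} = \frac{1}{6840 + \left(0 + 33\right) \left(-18 - 110\right)} - 193 = \frac{1}{6840 + 33 \left(-128\right)} - 193 = \frac{1}{6840 - 4224} - 193 = \frac{1}{2616} - 193 = - \frac{504887}{2616}$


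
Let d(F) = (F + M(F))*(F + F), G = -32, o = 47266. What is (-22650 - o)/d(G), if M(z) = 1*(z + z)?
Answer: -17479/1536 ≈ -11.380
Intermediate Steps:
M(z) = 2*z (M(z) = 1*(2*z) = 2*z)
d(F) = 6*F**2 (d(F) = (F + 2*F)*(F + F) = (3*F)*(2*F) = 6*F**2)
(-22650 - o)/d(G) = (-22650 - 1*47266)/((6*(-32)**2)) = (-22650 - 47266)/((6*1024)) = -69916/6144 = -69916*1/6144 = -17479/1536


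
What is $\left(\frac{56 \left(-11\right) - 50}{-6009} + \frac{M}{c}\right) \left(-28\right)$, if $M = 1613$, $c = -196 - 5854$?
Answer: $\frac{26428346}{6059075} \approx 4.3618$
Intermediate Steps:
$c = -6050$
$\left(\frac{56 \left(-11\right) - 50}{-6009} + \frac{M}{c}\right) \left(-28\right) = \left(\frac{56 \left(-11\right) - 50}{-6009} + \frac{1613}{-6050}\right) \left(-28\right) = \left(\left(-616 - 50\right) \left(- \frac{1}{6009}\right) + 1613 \left(- \frac{1}{6050}\right)\right) \left(-28\right) = \left(\left(-666\right) \left(- \frac{1}{6009}\right) - \frac{1613}{6050}\right) \left(-28\right) = \left(\frac{222}{2003} - \frac{1613}{6050}\right) \left(-28\right) = \left(- \frac{1887739}{12118150}\right) \left(-28\right) = \frac{26428346}{6059075}$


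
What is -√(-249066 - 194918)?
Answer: -4*I*√27749 ≈ -666.32*I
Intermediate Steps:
-√(-249066 - 194918) = -√(-443984) = -4*I*√27749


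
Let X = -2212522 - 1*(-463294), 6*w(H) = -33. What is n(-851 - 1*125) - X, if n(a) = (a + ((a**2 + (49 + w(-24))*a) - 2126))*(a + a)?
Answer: -1768749908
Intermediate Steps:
w(H) = -11/2 (w(H) = (1/6)*(-33) = -11/2)
n(a) = 2*a*(-2126 + a**2 + 89*a/2) (n(a) = (a + ((a**2 + (49 - 11/2)*a) - 2126))*(a + a) = (a + ((a**2 + 87*a/2) - 2126))*(2*a) = (a + (-2126 + a**2 + 87*a/2))*(2*a) = (-2126 + a**2 + 89*a/2)*(2*a) = 2*a*(-2126 + a**2 + 89*a/2))
X = -1749228 (X = -2212522 + 463294 = -1749228)
n(-851 - 1*125) - X = (-851 - 1*125)*(-4252 + 2*(-851 - 1*125)**2 + 89*(-851 - 1*125)) - 1*(-1749228) = (-851 - 125)*(-4252 + 2*(-851 - 125)**2 + 89*(-851 - 125)) + 1749228 = -976*(-4252 + 2*(-976)**2 + 89*(-976)) + 1749228 = -976*(-4252 + 2*952576 - 86864) + 1749228 = -976*(-4252 + 1905152 - 86864) + 1749228 = -976*1814036 + 1749228 = -1770499136 + 1749228 = -1768749908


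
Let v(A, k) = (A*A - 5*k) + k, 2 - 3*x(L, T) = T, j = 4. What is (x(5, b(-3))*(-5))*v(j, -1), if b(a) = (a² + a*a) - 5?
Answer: 1100/3 ≈ 366.67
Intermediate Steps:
b(a) = -5 + 2*a² (b(a) = (a² + a²) - 5 = 2*a² - 5 = -5 + 2*a²)
x(L, T) = ⅔ - T/3
v(A, k) = A² - 4*k (v(A, k) = (A² - 5*k) + k = A² - 4*k)
(x(5, b(-3))*(-5))*v(j, -1) = ((⅔ - (-5 + 2*(-3)²)/3)*(-5))*(4² - 4*(-1)) = ((⅔ - (-5 + 2*9)/3)*(-5))*(16 + 4) = ((⅔ - (-5 + 18)/3)*(-5))*20 = ((⅔ - ⅓*13)*(-5))*20 = ((⅔ - 13/3)*(-5))*20 = -11/3*(-5)*20 = (55/3)*20 = 1100/3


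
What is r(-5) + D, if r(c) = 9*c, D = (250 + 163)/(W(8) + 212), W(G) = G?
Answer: -9487/220 ≈ -43.123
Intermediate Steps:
D = 413/220 (D = (250 + 163)/(8 + 212) = 413/220 ≈ 1.8773)
r(-5) + D = 9*(-5) + 413/220 = -45 + 413/220 = -9487/220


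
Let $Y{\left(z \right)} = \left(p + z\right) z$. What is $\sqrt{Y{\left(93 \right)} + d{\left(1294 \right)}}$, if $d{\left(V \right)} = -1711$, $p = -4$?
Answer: $7 \sqrt{134} \approx 81.031$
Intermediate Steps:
$Y{\left(z \right)} = z \left(-4 + z\right)$ ($Y{\left(z \right)} = \left(-4 + z\right) z = z \left(-4 + z\right)$)
$\sqrt{Y{\left(93 \right)} + d{\left(1294 \right)}} = \sqrt{93 \left(-4 + 93\right) - 1711} = \sqrt{93 \cdot 89 - 1711} = \sqrt{8277 - 1711} = \sqrt{6566} = 7 \sqrt{134}$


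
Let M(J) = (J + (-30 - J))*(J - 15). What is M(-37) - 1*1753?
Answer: -193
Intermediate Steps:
M(J) = 450 - 30*J (M(J) = -30*(-15 + J) = 450 - 30*J)
M(-37) - 1*1753 = (450 - 30*(-37)) - 1*1753 = (450 + 1110) - 1753 = 1560 - 1753 = -193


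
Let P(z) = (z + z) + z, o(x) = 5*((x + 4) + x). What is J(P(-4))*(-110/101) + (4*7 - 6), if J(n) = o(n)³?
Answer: 110002222/101 ≈ 1.0891e+6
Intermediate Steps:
o(x) = 20 + 10*x (o(x) = 5*((4 + x) + x) = 5*(4 + 2*x) = 20 + 10*x)
P(z) = 3*z (P(z) = 2*z + z = 3*z)
J(n) = (20 + 10*n)³
J(P(-4))*(-110/101) + (4*7 - 6) = (1000*(2 + 3*(-4))³)*(-110/101) + (4*7 - 6) = (1000*(2 - 12)³)*(-110*1/101) + (28 - 6) = (1000*(-10)³)*(-110/101) + 22 = (1000*(-1000))*(-110/101) + 22 = -1000000*(-110/101) + 22 = 110000000/101 + 22 = 110002222/101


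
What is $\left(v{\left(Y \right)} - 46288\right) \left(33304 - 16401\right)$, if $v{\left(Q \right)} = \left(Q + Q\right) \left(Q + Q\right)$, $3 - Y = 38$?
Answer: $-699581364$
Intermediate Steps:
$Y = -35$ ($Y = 3 - 38 = -35$)
$v{\left(Q \right)} = 4 Q^{2}$ ($v{\left(Q \right)} = 2 Q 2 Q = 4 Q^{2}$)
$\left(v{\left(Y \right)} - 46288\right) \left(33304 - 16401\right) = \left(4 \left(-35\right)^{2} - 46288\right) \left(33304 - 16401\right) = \left(4 \cdot 1225 - 46288\right) 16903 = \left(4900 - 46288\right) 16903 = \left(-41388\right) 16903 = -699581364$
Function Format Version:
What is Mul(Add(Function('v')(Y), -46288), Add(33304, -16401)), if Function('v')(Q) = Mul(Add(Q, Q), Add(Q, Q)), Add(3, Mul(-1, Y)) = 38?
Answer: -699581364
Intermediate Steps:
Y = -35 (Y = Add(3, Mul(-1, 38)) = Add(3, -38) = -35)
Function('v')(Q) = Mul(4, Pow(Q, 2)) (Function('v')(Q) = Mul(Mul(2, Q), Mul(2, Q)) = Mul(4, Pow(Q, 2)))
Mul(Add(Function('v')(Y), -46288), Add(33304, -16401)) = Mul(Add(Mul(4, Pow(-35, 2)), -46288), Add(33304, -16401)) = Mul(Add(Mul(4, 1225), -46288), 16903) = Mul(Add(4900, -46288), 16903) = Mul(-41388, 16903) = -699581364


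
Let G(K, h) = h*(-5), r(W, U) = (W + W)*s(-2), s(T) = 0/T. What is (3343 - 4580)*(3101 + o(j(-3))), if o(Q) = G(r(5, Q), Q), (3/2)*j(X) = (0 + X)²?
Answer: -3798827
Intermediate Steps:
s(T) = 0
j(X) = 2*X²/3 (j(X) = 2*(0 + X)²/3 = 2*X²/3)
r(W, U) = 0 (r(W, U) = (W + W)*0 = (2*W)*0 = 0)
G(K, h) = -5*h
o(Q) = -5*Q
(3343 - 4580)*(3101 + o(j(-3))) = (3343 - 4580)*(3101 - 10*(-3)²/3) = -1237*(3101 - 10*9/3) = -1237*(3101 - 5*6) = -1237*(3101 - 30) = -1237*3071 = -3798827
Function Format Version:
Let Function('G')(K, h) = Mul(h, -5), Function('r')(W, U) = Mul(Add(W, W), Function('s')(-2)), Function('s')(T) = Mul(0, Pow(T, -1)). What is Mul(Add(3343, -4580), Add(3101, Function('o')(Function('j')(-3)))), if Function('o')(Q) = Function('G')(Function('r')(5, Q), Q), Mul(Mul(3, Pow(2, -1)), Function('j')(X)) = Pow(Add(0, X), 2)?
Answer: -3798827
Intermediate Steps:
Function('s')(T) = 0
Function('j')(X) = Mul(Rational(2, 3), Pow(X, 2)) (Function('j')(X) = Mul(Rational(2, 3), Pow(Add(0, X), 2)) = Mul(Rational(2, 3), Pow(X, 2)))
Function('r')(W, U) = 0 (Function('r')(W, U) = Mul(Add(W, W), 0) = Mul(Mul(2, W), 0) = 0)
Function('G')(K, h) = Mul(-5, h)
Function('o')(Q) = Mul(-5, Q)
Mul(Add(3343, -4580), Add(3101, Function('o')(Function('j')(-3)))) = Mul(Add(3343, -4580), Add(3101, Mul(-5, Mul(Rational(2, 3), Pow(-3, 2))))) = Mul(-1237, Add(3101, Mul(-5, Mul(Rational(2, 3), 9)))) = Mul(-1237, Add(3101, Mul(-5, 6))) = Mul(-1237, Add(3101, -30)) = Mul(-1237, 3071) = -3798827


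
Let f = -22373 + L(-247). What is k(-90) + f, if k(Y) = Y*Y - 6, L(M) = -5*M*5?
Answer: -8104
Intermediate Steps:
L(M) = -25*M
k(Y) = -6 + Y² (k(Y) = Y² - 6 = -6 + Y²)
f = -16198 (f = -22373 - 25*(-247) = -22373 + 6175 = -16198)
k(-90) + f = (-6 + (-90)²) - 16198 = (-6 + 8100) - 16198 = 8094 - 16198 = -8104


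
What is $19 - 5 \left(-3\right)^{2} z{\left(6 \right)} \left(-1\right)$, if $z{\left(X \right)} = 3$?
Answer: $2565$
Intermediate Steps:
$19 - 5 \left(-3\right)^{2} z{\left(6 \right)} \left(-1\right) = 19 - 5 \left(-3\right)^{2} \cdot 3 \left(-1\right) = 19 \left(-5\right) 9 \cdot 3 \left(-1\right) = 19 \left(\left(-45\right) 3\right) \left(-1\right) = 19 \left(-135\right) \left(-1\right) = \left(-2565\right) \left(-1\right) = 2565$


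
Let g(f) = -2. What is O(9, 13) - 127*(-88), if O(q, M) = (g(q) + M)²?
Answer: 11297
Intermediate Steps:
O(q, M) = (-2 + M)²
O(9, 13) - 127*(-88) = (-2 + 13)² - 127*(-88) = 11² + 11176 = 121 + 11176 = 11297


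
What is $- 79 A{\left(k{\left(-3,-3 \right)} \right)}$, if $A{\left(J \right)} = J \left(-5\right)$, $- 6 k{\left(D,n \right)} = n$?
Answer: $\frac{395}{2} \approx 197.5$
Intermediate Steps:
$k{\left(D,n \right)} = - \frac{n}{6}$
$A{\left(J \right)} = - 5 J$
$- 79 A{\left(k{\left(-3,-3 \right)} \right)} = - 79 \left(- 5 \left(\left(- \frac{1}{6}\right) \left(-3\right)\right)\right) = - 79 \left(\left(-5\right) \frac{1}{2}\right) = \left(-79\right) \left(- \frac{5}{2}\right) = \frac{395}{2}$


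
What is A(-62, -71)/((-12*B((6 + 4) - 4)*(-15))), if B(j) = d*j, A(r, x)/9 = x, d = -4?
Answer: 71/480 ≈ 0.14792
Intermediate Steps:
A(r, x) = 9*x
B(j) = -4*j
A(-62, -71)/((-12*B((6 + 4) - 4)*(-15))) = (9*(-71))/((-(-48)*((6 + 4) - 4)*(-15))) = -639*(-1/(720*(10 - 4))) = -639/(-(-48)*6*(-15)) = -639/(-12*(-24)*(-15)) = -639/(288*(-15)) = -639/(-4320) = -639*(-1/4320) = 71/480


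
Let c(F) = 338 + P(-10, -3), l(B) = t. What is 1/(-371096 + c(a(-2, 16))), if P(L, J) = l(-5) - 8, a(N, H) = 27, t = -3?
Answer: -1/370769 ≈ -2.6971e-6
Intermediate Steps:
l(B) = -3
P(L, J) = -11 (P(L, J) = -3 - 8 = -11)
c(F) = 327 (c(F) = 338 - 11 = 327)
1/(-371096 + c(a(-2, 16))) = 1/(-371096 + 327) = 1/(-370769) = -1/370769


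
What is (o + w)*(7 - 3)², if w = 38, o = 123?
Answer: 2576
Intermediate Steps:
(o + w)*(7 - 3)² = (123 + 38)*(7 - 3)² = 161*4² = 161*16 = 2576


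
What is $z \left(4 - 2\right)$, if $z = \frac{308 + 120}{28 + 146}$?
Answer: $\frac{428}{87} \approx 4.9195$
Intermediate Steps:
$z = \frac{214}{87}$ ($z = \frac{428}{174} = 428 \cdot \frac{1}{174} = \frac{214}{87} \approx 2.4598$)
$z \left(4 - 2\right) = \frac{214 \left(4 - 2\right)}{87} = \frac{214}{87} \cdot 2 = \frac{428}{87}$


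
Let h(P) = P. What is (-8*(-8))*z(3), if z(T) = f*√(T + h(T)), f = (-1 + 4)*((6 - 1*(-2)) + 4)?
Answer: 2304*√6 ≈ 5643.6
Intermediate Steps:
f = 36 (f = 3*((6 + 2) + 4) = 3*(8 + 4) = 3*12 = 36)
z(T) = 36*√2*√T (z(T) = 36*√(T + T) = 36*√(2*T) = 36*(√2*√T) = 36*√2*√T)
(-8*(-8))*z(3) = (-8*(-8))*(36*√2*√3) = 64*(36*√6) = 2304*√6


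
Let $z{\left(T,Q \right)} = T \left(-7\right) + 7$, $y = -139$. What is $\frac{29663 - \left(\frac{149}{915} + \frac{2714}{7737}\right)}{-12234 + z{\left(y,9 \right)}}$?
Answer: $- \frac{34998545207}{13278510195} \approx -2.6357$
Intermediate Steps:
$z{\left(T,Q \right)} = 7 - 7 T$ ($z{\left(T,Q \right)} = - 7 T + 7 = 7 - 7 T$)
$\frac{29663 - \left(\frac{149}{915} + \frac{2714}{7737}\right)}{-12234 + z{\left(y,9 \right)}} = \frac{29663 - \left(\frac{149}{915} + \frac{2714}{7737}\right)}{-12234 + \left(7 - -973\right)} = \frac{29663 - \frac{1212041}{2359785}}{-12234 + \left(7 + 973\right)} = \frac{29663 - \frac{1212041}{2359785}}{-12234 + 980} = \frac{29663 - \frac{1212041}{2359785}}{-11254} = \frac{69997090414}{2359785} \left(- \frac{1}{11254}\right) = - \frac{34998545207}{13278510195}$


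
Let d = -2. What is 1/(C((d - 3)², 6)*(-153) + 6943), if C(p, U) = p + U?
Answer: 1/2200 ≈ 0.00045455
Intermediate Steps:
C(p, U) = U + p
1/(C((d - 3)², 6)*(-153) + 6943) = 1/((6 + (-2 - 3)²)*(-153) + 6943) = 1/((6 + (-5)²)*(-153) + 6943) = 1/((6 + 25)*(-153) + 6943) = 1/(31*(-153) + 6943) = 1/(-4743 + 6943) = 1/2200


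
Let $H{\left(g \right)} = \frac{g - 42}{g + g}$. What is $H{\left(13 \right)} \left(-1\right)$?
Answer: $\frac{29}{26} \approx 1.1154$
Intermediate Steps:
$H{\left(g \right)} = \frac{-42 + g}{2 g}$
$H{\left(13 \right)} \left(-1\right) = \frac{-42 + 13}{2 \cdot 13} \left(-1\right) = \frac{1}{2} \cdot \frac{1}{13} \left(-29\right) \left(-1\right) = \left(- \frac{29}{26}\right) \left(-1\right) = \frac{29}{26}$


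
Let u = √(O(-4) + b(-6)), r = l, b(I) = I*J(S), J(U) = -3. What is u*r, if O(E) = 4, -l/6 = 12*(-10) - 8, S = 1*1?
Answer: 768*√22 ≈ 3602.2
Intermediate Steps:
S = 1
l = 768 (l = -6*(12*(-10) - 8) = -6*(-120 - 8) = -6*(-128) = 768)
b(I) = -3*I (b(I) = I*(-3) = -3*I)
r = 768
u = √22 (u = √(4 - 3*(-6)) = √(4 + 18) = √22 ≈ 4.6904)
u*r = √22*768 = 768*√22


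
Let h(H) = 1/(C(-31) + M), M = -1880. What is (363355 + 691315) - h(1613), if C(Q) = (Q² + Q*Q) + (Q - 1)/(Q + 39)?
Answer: 40077459/38 ≈ 1.0547e+6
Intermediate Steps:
C(Q) = 2*Q² + (-1 + Q)/(39 + Q) (C(Q) = (Q² + Q²) + (-1 + Q)/(39 + Q) = 2*Q² + (-1 + Q)/(39 + Q))
h(H) = 1/38 (h(H) = 1/((-1 - 31 + 2*(-31)³ + 78*(-31)²)/(39 - 31) - 1880) = 1/((-1 - 31 + 2*(-29791) + 78*961)/8 - 1880) = 1/((-1 - 31 - 59582 + 74958)/8 - 1880) = 1/((⅛)*15344 - 1880) = 1/(1918 - 1880) = 1/38)
(363355 + 691315) - h(1613) = (363355 + 691315) - 1*1/38 = 1054670 - 1/38 = 40077459/38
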